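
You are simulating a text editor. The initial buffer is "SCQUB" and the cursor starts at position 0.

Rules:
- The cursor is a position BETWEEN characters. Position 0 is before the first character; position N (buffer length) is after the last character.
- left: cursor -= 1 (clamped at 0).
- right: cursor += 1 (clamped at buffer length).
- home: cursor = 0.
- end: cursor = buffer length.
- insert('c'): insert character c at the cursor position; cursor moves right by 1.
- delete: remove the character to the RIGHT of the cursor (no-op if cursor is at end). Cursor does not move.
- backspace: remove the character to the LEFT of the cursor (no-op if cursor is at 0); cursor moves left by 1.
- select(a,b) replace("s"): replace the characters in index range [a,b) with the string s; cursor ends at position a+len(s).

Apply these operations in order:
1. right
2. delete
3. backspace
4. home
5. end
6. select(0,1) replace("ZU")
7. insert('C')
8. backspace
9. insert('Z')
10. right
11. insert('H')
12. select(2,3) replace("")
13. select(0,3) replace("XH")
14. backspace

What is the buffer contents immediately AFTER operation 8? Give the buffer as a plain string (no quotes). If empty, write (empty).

After op 1 (right): buf='SCQUB' cursor=1
After op 2 (delete): buf='SQUB' cursor=1
After op 3 (backspace): buf='QUB' cursor=0
After op 4 (home): buf='QUB' cursor=0
After op 5 (end): buf='QUB' cursor=3
After op 6 (select(0,1) replace("ZU")): buf='ZUUB' cursor=2
After op 7 (insert('C')): buf='ZUCUB' cursor=3
After op 8 (backspace): buf='ZUUB' cursor=2

Answer: ZUUB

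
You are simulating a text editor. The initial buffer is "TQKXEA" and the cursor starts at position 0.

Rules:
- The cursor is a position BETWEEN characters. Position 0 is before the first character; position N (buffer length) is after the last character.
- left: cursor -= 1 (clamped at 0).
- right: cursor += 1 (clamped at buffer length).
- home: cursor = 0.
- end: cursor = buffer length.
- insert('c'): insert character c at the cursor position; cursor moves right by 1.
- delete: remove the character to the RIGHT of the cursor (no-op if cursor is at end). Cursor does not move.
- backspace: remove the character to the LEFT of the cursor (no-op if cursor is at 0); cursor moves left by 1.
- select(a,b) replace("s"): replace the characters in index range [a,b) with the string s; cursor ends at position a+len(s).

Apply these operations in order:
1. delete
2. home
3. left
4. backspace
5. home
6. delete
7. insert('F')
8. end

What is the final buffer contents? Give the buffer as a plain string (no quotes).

Answer: FKXEA

Derivation:
After op 1 (delete): buf='QKXEA' cursor=0
After op 2 (home): buf='QKXEA' cursor=0
After op 3 (left): buf='QKXEA' cursor=0
After op 4 (backspace): buf='QKXEA' cursor=0
After op 5 (home): buf='QKXEA' cursor=0
After op 6 (delete): buf='KXEA' cursor=0
After op 7 (insert('F')): buf='FKXEA' cursor=1
After op 8 (end): buf='FKXEA' cursor=5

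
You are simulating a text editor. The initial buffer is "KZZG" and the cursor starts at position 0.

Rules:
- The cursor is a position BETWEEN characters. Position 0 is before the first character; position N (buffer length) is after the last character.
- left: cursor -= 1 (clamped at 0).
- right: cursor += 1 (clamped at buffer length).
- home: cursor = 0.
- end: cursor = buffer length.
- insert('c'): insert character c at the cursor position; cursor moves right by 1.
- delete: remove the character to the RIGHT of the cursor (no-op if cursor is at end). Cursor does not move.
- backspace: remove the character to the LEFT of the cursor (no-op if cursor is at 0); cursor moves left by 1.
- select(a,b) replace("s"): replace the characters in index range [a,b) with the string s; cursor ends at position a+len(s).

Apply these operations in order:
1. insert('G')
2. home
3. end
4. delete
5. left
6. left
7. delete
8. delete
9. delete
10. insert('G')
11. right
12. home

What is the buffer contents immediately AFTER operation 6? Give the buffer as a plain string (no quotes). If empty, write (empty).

After op 1 (insert('G')): buf='GKZZG' cursor=1
After op 2 (home): buf='GKZZG' cursor=0
After op 3 (end): buf='GKZZG' cursor=5
After op 4 (delete): buf='GKZZG' cursor=5
After op 5 (left): buf='GKZZG' cursor=4
After op 6 (left): buf='GKZZG' cursor=3

Answer: GKZZG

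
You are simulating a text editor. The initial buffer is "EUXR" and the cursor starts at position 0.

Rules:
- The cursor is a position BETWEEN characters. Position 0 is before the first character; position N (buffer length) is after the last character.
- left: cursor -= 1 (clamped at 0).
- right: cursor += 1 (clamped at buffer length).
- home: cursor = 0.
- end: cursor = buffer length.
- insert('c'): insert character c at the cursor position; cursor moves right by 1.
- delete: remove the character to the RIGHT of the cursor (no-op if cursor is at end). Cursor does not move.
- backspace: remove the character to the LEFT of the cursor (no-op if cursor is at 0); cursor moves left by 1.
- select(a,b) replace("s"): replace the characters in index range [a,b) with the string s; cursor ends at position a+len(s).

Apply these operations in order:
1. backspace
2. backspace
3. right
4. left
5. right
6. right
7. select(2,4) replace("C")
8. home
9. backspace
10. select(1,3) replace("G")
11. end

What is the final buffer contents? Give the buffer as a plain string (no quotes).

Answer: EG

Derivation:
After op 1 (backspace): buf='EUXR' cursor=0
After op 2 (backspace): buf='EUXR' cursor=0
After op 3 (right): buf='EUXR' cursor=1
After op 4 (left): buf='EUXR' cursor=0
After op 5 (right): buf='EUXR' cursor=1
After op 6 (right): buf='EUXR' cursor=2
After op 7 (select(2,4) replace("C")): buf='EUC' cursor=3
After op 8 (home): buf='EUC' cursor=0
After op 9 (backspace): buf='EUC' cursor=0
After op 10 (select(1,3) replace("G")): buf='EG' cursor=2
After op 11 (end): buf='EG' cursor=2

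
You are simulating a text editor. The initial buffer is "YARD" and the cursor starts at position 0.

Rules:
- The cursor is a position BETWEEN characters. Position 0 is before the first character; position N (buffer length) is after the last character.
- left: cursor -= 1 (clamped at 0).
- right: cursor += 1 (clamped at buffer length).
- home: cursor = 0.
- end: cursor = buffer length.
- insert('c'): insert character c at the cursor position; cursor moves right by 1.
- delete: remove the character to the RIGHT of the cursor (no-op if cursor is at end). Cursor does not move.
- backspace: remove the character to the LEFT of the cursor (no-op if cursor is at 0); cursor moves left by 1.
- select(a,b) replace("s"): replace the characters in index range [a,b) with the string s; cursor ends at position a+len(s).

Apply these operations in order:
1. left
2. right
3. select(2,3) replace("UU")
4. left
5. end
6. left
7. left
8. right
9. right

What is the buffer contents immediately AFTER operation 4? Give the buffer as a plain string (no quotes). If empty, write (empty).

Answer: YAUUD

Derivation:
After op 1 (left): buf='YARD' cursor=0
After op 2 (right): buf='YARD' cursor=1
After op 3 (select(2,3) replace("UU")): buf='YAUUD' cursor=4
After op 4 (left): buf='YAUUD' cursor=3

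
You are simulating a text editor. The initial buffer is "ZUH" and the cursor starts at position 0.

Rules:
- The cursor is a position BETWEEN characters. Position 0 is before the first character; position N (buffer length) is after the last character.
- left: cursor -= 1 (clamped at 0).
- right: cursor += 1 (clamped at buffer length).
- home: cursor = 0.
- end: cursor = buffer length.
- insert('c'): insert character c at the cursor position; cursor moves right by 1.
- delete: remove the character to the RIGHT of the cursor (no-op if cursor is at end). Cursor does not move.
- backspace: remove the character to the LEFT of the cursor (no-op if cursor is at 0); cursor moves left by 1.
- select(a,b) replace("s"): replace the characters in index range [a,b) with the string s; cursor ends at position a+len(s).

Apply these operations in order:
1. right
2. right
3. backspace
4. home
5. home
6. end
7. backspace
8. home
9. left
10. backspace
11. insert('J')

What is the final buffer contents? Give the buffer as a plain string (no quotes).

After op 1 (right): buf='ZUH' cursor=1
After op 2 (right): buf='ZUH' cursor=2
After op 3 (backspace): buf='ZH' cursor=1
After op 4 (home): buf='ZH' cursor=0
After op 5 (home): buf='ZH' cursor=0
After op 6 (end): buf='ZH' cursor=2
After op 7 (backspace): buf='Z' cursor=1
After op 8 (home): buf='Z' cursor=0
After op 9 (left): buf='Z' cursor=0
After op 10 (backspace): buf='Z' cursor=0
After op 11 (insert('J')): buf='JZ' cursor=1

Answer: JZ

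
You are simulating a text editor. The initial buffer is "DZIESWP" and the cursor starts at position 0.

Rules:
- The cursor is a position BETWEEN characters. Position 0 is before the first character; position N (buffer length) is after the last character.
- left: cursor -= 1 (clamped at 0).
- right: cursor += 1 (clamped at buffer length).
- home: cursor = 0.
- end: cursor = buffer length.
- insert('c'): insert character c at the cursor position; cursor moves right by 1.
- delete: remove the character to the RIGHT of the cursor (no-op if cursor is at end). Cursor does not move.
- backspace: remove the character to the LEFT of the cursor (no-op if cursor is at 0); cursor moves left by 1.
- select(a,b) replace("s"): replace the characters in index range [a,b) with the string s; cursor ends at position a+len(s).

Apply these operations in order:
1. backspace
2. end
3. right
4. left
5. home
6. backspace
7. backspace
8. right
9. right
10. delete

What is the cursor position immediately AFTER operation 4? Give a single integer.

After op 1 (backspace): buf='DZIESWP' cursor=0
After op 2 (end): buf='DZIESWP' cursor=7
After op 3 (right): buf='DZIESWP' cursor=7
After op 4 (left): buf='DZIESWP' cursor=6

Answer: 6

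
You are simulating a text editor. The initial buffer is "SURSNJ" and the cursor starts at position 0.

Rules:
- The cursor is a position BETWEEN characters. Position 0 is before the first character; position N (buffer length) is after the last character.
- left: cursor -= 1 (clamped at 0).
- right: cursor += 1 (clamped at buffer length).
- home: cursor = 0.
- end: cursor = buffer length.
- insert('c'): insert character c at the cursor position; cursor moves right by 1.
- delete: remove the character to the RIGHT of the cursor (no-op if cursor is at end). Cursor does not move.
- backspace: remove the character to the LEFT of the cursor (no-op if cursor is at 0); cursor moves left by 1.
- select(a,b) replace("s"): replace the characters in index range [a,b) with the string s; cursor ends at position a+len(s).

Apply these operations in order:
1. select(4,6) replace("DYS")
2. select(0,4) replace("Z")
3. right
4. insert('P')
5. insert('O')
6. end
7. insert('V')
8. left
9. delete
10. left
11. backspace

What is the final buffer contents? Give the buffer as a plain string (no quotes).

Answer: ZDPOS

Derivation:
After op 1 (select(4,6) replace("DYS")): buf='SURSDYS' cursor=7
After op 2 (select(0,4) replace("Z")): buf='ZDYS' cursor=1
After op 3 (right): buf='ZDYS' cursor=2
After op 4 (insert('P')): buf='ZDPYS' cursor=3
After op 5 (insert('O')): buf='ZDPOYS' cursor=4
After op 6 (end): buf='ZDPOYS' cursor=6
After op 7 (insert('V')): buf='ZDPOYSV' cursor=7
After op 8 (left): buf='ZDPOYSV' cursor=6
After op 9 (delete): buf='ZDPOYS' cursor=6
After op 10 (left): buf='ZDPOYS' cursor=5
After op 11 (backspace): buf='ZDPOS' cursor=4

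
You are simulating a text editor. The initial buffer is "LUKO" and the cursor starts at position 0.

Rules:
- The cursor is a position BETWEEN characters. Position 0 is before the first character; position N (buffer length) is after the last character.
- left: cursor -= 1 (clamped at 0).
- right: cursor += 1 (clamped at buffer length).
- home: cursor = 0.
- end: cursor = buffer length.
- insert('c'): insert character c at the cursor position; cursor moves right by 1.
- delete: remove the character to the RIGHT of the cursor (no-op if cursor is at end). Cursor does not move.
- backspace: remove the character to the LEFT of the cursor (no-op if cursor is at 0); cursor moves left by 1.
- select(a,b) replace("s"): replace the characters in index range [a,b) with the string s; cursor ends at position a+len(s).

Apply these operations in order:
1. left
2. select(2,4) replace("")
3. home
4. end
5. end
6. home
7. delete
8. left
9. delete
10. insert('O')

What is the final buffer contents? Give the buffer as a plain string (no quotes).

Answer: O

Derivation:
After op 1 (left): buf='LUKO' cursor=0
After op 2 (select(2,4) replace("")): buf='LU' cursor=2
After op 3 (home): buf='LU' cursor=0
After op 4 (end): buf='LU' cursor=2
After op 5 (end): buf='LU' cursor=2
After op 6 (home): buf='LU' cursor=0
After op 7 (delete): buf='U' cursor=0
After op 8 (left): buf='U' cursor=0
After op 9 (delete): buf='(empty)' cursor=0
After op 10 (insert('O')): buf='O' cursor=1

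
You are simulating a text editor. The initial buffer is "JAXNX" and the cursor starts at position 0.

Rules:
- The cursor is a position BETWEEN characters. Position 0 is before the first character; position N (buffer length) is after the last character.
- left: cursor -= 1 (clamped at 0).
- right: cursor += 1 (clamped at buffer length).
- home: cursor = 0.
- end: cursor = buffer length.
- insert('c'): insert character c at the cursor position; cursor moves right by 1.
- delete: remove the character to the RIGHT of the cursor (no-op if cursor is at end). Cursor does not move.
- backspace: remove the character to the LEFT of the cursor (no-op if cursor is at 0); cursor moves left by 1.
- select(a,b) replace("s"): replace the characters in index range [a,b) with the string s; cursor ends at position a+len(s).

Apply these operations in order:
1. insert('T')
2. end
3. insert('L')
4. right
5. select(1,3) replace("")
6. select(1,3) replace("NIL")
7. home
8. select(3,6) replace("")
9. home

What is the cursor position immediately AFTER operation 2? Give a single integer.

Answer: 6

Derivation:
After op 1 (insert('T')): buf='TJAXNX' cursor=1
After op 2 (end): buf='TJAXNX' cursor=6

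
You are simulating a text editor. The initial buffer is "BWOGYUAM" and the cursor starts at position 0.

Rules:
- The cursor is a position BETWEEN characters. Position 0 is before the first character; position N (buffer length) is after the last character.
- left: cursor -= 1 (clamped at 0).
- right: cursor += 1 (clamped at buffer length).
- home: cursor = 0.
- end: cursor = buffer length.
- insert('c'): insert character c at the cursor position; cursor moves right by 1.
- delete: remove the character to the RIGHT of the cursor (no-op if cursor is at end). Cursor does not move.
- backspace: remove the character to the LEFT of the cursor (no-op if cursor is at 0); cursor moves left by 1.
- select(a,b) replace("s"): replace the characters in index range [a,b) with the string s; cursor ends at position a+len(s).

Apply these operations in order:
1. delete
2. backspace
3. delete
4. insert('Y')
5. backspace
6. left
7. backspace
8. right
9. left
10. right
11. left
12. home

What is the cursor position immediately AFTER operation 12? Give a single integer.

Answer: 0

Derivation:
After op 1 (delete): buf='WOGYUAM' cursor=0
After op 2 (backspace): buf='WOGYUAM' cursor=0
After op 3 (delete): buf='OGYUAM' cursor=0
After op 4 (insert('Y')): buf='YOGYUAM' cursor=1
After op 5 (backspace): buf='OGYUAM' cursor=0
After op 6 (left): buf='OGYUAM' cursor=0
After op 7 (backspace): buf='OGYUAM' cursor=0
After op 8 (right): buf='OGYUAM' cursor=1
After op 9 (left): buf='OGYUAM' cursor=0
After op 10 (right): buf='OGYUAM' cursor=1
After op 11 (left): buf='OGYUAM' cursor=0
After op 12 (home): buf='OGYUAM' cursor=0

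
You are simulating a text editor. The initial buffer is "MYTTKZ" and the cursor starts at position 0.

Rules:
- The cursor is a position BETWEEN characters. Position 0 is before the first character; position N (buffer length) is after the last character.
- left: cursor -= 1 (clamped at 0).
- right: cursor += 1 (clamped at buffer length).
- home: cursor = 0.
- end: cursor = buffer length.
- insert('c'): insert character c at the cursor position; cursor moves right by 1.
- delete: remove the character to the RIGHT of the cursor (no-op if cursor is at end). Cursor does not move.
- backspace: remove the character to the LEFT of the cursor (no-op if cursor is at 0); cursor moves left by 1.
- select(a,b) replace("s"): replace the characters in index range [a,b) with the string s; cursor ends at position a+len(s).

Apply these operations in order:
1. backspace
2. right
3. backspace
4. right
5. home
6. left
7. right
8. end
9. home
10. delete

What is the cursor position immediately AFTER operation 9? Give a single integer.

After op 1 (backspace): buf='MYTTKZ' cursor=0
After op 2 (right): buf='MYTTKZ' cursor=1
After op 3 (backspace): buf='YTTKZ' cursor=0
After op 4 (right): buf='YTTKZ' cursor=1
After op 5 (home): buf='YTTKZ' cursor=0
After op 6 (left): buf='YTTKZ' cursor=0
After op 7 (right): buf='YTTKZ' cursor=1
After op 8 (end): buf='YTTKZ' cursor=5
After op 9 (home): buf='YTTKZ' cursor=0

Answer: 0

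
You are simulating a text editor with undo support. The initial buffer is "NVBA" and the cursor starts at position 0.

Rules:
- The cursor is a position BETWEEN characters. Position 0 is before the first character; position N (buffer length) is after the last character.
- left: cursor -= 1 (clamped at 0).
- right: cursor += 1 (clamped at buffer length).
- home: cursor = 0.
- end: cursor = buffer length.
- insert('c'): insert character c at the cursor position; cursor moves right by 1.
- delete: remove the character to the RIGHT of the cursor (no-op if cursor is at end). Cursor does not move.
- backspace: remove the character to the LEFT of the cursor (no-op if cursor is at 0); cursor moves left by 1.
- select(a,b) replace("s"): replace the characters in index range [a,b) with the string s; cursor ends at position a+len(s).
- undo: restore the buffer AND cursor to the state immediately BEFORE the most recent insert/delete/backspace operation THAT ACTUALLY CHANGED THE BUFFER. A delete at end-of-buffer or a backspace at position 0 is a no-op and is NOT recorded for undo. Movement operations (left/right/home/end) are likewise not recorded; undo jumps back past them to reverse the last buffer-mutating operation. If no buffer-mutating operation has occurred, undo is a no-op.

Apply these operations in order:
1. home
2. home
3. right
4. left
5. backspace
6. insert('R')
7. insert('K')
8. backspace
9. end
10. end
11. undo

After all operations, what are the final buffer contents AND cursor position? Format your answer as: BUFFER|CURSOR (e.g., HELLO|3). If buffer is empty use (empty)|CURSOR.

Answer: RKNVBA|2

Derivation:
After op 1 (home): buf='NVBA' cursor=0
After op 2 (home): buf='NVBA' cursor=0
After op 3 (right): buf='NVBA' cursor=1
After op 4 (left): buf='NVBA' cursor=0
After op 5 (backspace): buf='NVBA' cursor=0
After op 6 (insert('R')): buf='RNVBA' cursor=1
After op 7 (insert('K')): buf='RKNVBA' cursor=2
After op 8 (backspace): buf='RNVBA' cursor=1
After op 9 (end): buf='RNVBA' cursor=5
After op 10 (end): buf='RNVBA' cursor=5
After op 11 (undo): buf='RKNVBA' cursor=2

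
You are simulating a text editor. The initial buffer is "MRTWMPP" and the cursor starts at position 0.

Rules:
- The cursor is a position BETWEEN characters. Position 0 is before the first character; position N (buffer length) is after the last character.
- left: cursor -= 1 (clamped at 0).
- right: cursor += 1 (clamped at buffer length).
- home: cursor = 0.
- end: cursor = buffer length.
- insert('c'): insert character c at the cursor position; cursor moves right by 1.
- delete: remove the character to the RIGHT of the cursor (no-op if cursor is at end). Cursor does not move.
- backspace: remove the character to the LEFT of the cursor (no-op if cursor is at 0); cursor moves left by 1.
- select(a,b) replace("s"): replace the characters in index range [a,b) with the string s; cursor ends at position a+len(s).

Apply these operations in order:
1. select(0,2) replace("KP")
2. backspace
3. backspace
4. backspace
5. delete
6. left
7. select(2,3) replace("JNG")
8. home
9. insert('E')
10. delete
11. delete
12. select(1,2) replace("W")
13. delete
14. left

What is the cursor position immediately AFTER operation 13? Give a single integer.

Answer: 2

Derivation:
After op 1 (select(0,2) replace("KP")): buf='KPTWMPP' cursor=2
After op 2 (backspace): buf='KTWMPP' cursor=1
After op 3 (backspace): buf='TWMPP' cursor=0
After op 4 (backspace): buf='TWMPP' cursor=0
After op 5 (delete): buf='WMPP' cursor=0
After op 6 (left): buf='WMPP' cursor=0
After op 7 (select(2,3) replace("JNG")): buf='WMJNGP' cursor=5
After op 8 (home): buf='WMJNGP' cursor=0
After op 9 (insert('E')): buf='EWMJNGP' cursor=1
After op 10 (delete): buf='EMJNGP' cursor=1
After op 11 (delete): buf='EJNGP' cursor=1
After op 12 (select(1,2) replace("W")): buf='EWNGP' cursor=2
After op 13 (delete): buf='EWGP' cursor=2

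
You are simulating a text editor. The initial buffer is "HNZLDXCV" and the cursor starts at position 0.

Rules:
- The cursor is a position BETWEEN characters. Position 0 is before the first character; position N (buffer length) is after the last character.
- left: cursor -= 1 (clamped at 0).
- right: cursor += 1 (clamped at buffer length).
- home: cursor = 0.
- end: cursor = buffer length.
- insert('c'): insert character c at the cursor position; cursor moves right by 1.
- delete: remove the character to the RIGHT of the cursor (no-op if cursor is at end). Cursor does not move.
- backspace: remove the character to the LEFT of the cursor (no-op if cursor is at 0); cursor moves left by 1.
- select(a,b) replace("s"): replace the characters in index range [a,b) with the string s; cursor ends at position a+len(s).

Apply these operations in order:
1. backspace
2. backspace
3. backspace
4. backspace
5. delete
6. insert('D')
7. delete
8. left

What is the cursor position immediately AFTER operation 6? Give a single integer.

Answer: 1

Derivation:
After op 1 (backspace): buf='HNZLDXCV' cursor=0
After op 2 (backspace): buf='HNZLDXCV' cursor=0
After op 3 (backspace): buf='HNZLDXCV' cursor=0
After op 4 (backspace): buf='HNZLDXCV' cursor=0
After op 5 (delete): buf='NZLDXCV' cursor=0
After op 6 (insert('D')): buf='DNZLDXCV' cursor=1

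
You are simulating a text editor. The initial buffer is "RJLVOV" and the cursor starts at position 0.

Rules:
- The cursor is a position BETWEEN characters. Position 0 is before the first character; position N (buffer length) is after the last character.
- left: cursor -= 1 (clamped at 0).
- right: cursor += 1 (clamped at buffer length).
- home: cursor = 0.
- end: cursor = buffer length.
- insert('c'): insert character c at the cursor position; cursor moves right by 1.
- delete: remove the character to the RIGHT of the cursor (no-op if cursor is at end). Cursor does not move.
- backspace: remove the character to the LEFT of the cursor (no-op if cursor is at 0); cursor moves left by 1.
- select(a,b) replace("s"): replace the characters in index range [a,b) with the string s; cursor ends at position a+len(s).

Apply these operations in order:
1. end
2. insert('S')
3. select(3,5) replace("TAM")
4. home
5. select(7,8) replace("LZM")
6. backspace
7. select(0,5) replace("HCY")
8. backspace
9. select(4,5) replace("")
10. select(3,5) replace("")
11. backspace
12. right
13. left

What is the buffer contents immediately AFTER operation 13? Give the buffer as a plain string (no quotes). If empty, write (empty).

Answer: HC

Derivation:
After op 1 (end): buf='RJLVOV' cursor=6
After op 2 (insert('S')): buf='RJLVOVS' cursor=7
After op 3 (select(3,5) replace("TAM")): buf='RJLTAMVS' cursor=6
After op 4 (home): buf='RJLTAMVS' cursor=0
After op 5 (select(7,8) replace("LZM")): buf='RJLTAMVLZM' cursor=10
After op 6 (backspace): buf='RJLTAMVLZ' cursor=9
After op 7 (select(0,5) replace("HCY")): buf='HCYMVLZ' cursor=3
After op 8 (backspace): buf='HCMVLZ' cursor=2
After op 9 (select(4,5) replace("")): buf='HCMVZ' cursor=4
After op 10 (select(3,5) replace("")): buf='HCM' cursor=3
After op 11 (backspace): buf='HC' cursor=2
After op 12 (right): buf='HC' cursor=2
After op 13 (left): buf='HC' cursor=1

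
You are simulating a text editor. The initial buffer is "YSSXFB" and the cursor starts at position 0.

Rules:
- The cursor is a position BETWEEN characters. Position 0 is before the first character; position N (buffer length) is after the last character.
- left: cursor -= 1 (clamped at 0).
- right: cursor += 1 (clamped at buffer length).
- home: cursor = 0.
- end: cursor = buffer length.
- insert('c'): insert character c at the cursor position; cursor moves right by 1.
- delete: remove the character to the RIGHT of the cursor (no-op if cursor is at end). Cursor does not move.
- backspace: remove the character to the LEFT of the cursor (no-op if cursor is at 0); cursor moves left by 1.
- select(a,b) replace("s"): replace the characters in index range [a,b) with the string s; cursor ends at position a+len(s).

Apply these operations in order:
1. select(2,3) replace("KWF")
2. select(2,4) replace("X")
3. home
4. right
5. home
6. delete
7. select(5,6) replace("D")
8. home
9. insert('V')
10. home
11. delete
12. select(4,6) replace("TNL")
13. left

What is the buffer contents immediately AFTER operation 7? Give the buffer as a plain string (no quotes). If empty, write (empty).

After op 1 (select(2,3) replace("KWF")): buf='YSKWFXFB' cursor=5
After op 2 (select(2,4) replace("X")): buf='YSXFXFB' cursor=3
After op 3 (home): buf='YSXFXFB' cursor=0
After op 4 (right): buf='YSXFXFB' cursor=1
After op 5 (home): buf='YSXFXFB' cursor=0
After op 6 (delete): buf='SXFXFB' cursor=0
After op 7 (select(5,6) replace("D")): buf='SXFXFD' cursor=6

Answer: SXFXFD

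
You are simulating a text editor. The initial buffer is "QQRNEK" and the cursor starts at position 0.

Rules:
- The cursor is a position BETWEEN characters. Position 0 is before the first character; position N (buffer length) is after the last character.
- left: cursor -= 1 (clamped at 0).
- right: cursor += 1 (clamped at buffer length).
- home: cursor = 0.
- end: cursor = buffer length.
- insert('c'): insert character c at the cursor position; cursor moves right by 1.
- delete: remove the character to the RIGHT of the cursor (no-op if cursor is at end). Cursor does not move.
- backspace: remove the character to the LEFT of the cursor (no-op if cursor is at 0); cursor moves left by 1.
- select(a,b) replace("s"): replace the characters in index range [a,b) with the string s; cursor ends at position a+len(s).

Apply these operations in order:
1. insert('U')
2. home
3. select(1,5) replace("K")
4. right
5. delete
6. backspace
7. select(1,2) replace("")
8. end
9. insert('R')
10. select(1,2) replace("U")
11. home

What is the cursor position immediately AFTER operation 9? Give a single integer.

After op 1 (insert('U')): buf='UQQRNEK' cursor=1
After op 2 (home): buf='UQQRNEK' cursor=0
After op 3 (select(1,5) replace("K")): buf='UKEK' cursor=2
After op 4 (right): buf='UKEK' cursor=3
After op 5 (delete): buf='UKE' cursor=3
After op 6 (backspace): buf='UK' cursor=2
After op 7 (select(1,2) replace("")): buf='U' cursor=1
After op 8 (end): buf='U' cursor=1
After op 9 (insert('R')): buf='UR' cursor=2

Answer: 2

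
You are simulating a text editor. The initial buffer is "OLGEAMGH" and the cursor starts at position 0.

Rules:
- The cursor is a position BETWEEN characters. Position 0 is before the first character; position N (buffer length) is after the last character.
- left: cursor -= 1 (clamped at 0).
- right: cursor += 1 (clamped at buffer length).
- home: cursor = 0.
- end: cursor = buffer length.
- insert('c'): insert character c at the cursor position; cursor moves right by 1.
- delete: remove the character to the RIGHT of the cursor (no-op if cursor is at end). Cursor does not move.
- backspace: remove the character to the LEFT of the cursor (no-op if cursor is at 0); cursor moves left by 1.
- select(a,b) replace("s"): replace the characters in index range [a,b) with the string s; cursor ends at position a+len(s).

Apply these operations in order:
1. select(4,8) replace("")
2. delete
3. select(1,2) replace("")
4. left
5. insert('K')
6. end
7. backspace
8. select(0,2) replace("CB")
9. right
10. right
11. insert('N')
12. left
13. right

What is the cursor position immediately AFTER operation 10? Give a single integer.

Answer: 3

Derivation:
After op 1 (select(4,8) replace("")): buf='OLGE' cursor=4
After op 2 (delete): buf='OLGE' cursor=4
After op 3 (select(1,2) replace("")): buf='OGE' cursor=1
After op 4 (left): buf='OGE' cursor=0
After op 5 (insert('K')): buf='KOGE' cursor=1
After op 6 (end): buf='KOGE' cursor=4
After op 7 (backspace): buf='KOG' cursor=3
After op 8 (select(0,2) replace("CB")): buf='CBG' cursor=2
After op 9 (right): buf='CBG' cursor=3
After op 10 (right): buf='CBG' cursor=3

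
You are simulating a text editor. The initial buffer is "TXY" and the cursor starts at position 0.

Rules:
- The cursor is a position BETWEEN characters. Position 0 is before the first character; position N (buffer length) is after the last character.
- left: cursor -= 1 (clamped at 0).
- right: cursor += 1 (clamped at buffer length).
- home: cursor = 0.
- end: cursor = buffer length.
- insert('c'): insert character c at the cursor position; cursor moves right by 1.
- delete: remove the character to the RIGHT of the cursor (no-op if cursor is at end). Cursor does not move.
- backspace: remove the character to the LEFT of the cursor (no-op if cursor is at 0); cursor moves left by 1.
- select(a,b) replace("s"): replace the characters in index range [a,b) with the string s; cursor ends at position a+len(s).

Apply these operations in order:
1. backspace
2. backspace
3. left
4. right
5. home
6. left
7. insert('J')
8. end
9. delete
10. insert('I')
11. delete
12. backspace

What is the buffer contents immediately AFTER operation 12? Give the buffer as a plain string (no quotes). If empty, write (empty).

After op 1 (backspace): buf='TXY' cursor=0
After op 2 (backspace): buf='TXY' cursor=0
After op 3 (left): buf='TXY' cursor=0
After op 4 (right): buf='TXY' cursor=1
After op 5 (home): buf='TXY' cursor=0
After op 6 (left): buf='TXY' cursor=0
After op 7 (insert('J')): buf='JTXY' cursor=1
After op 8 (end): buf='JTXY' cursor=4
After op 9 (delete): buf='JTXY' cursor=4
After op 10 (insert('I')): buf='JTXYI' cursor=5
After op 11 (delete): buf='JTXYI' cursor=5
After op 12 (backspace): buf='JTXY' cursor=4

Answer: JTXY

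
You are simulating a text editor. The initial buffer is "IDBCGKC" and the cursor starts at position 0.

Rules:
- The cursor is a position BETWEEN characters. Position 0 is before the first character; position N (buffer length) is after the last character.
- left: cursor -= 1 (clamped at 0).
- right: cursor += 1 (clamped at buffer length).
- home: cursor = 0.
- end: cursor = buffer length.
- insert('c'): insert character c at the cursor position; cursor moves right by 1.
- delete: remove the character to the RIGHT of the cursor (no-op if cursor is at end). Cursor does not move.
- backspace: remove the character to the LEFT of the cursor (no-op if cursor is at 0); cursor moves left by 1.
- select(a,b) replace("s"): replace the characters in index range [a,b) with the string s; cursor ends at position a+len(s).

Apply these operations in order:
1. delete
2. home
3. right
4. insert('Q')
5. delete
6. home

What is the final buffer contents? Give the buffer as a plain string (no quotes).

Answer: DQCGKC

Derivation:
After op 1 (delete): buf='DBCGKC' cursor=0
After op 2 (home): buf='DBCGKC' cursor=0
After op 3 (right): buf='DBCGKC' cursor=1
After op 4 (insert('Q')): buf='DQBCGKC' cursor=2
After op 5 (delete): buf='DQCGKC' cursor=2
After op 6 (home): buf='DQCGKC' cursor=0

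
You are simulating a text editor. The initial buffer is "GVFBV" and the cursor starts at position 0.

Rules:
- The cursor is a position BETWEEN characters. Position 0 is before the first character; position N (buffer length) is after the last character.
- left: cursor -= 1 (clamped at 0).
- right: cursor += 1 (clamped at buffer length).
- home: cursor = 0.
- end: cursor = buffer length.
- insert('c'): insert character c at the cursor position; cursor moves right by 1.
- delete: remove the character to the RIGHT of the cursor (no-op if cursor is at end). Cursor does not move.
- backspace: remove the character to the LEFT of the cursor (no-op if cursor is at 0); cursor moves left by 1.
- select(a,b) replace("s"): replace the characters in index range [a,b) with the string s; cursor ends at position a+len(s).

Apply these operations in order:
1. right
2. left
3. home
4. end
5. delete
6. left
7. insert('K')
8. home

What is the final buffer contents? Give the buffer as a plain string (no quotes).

After op 1 (right): buf='GVFBV' cursor=1
After op 2 (left): buf='GVFBV' cursor=0
After op 3 (home): buf='GVFBV' cursor=0
After op 4 (end): buf='GVFBV' cursor=5
After op 5 (delete): buf='GVFBV' cursor=5
After op 6 (left): buf='GVFBV' cursor=4
After op 7 (insert('K')): buf='GVFBKV' cursor=5
After op 8 (home): buf='GVFBKV' cursor=0

Answer: GVFBKV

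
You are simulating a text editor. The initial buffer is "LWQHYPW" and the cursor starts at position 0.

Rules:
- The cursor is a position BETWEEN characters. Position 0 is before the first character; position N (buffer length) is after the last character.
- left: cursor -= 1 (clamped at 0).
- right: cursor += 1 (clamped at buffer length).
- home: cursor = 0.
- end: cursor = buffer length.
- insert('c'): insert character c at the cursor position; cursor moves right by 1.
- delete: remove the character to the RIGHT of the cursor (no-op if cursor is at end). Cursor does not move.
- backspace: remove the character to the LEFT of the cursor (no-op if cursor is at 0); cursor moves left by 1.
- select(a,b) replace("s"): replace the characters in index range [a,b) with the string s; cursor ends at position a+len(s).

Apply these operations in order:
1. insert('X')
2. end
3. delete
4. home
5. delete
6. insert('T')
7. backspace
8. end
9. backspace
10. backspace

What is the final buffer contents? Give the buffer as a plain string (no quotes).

After op 1 (insert('X')): buf='XLWQHYPW' cursor=1
After op 2 (end): buf='XLWQHYPW' cursor=8
After op 3 (delete): buf='XLWQHYPW' cursor=8
After op 4 (home): buf='XLWQHYPW' cursor=0
After op 5 (delete): buf='LWQHYPW' cursor=0
After op 6 (insert('T')): buf='TLWQHYPW' cursor=1
After op 7 (backspace): buf='LWQHYPW' cursor=0
After op 8 (end): buf='LWQHYPW' cursor=7
After op 9 (backspace): buf='LWQHYP' cursor=6
After op 10 (backspace): buf='LWQHY' cursor=5

Answer: LWQHY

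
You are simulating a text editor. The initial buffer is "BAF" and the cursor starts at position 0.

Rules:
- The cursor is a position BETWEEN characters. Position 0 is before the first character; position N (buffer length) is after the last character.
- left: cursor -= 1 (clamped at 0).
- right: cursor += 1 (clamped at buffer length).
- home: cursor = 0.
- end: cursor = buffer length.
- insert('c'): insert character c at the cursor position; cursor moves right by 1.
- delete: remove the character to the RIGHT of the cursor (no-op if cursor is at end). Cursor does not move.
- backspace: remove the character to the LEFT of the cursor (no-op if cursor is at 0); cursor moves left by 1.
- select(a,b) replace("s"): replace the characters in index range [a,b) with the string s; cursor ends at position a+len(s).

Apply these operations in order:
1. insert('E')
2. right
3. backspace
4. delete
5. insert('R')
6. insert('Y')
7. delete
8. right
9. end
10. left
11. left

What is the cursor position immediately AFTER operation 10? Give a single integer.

After op 1 (insert('E')): buf='EBAF' cursor=1
After op 2 (right): buf='EBAF' cursor=2
After op 3 (backspace): buf='EAF' cursor=1
After op 4 (delete): buf='EF' cursor=1
After op 5 (insert('R')): buf='ERF' cursor=2
After op 6 (insert('Y')): buf='ERYF' cursor=3
After op 7 (delete): buf='ERY' cursor=3
After op 8 (right): buf='ERY' cursor=3
After op 9 (end): buf='ERY' cursor=3
After op 10 (left): buf='ERY' cursor=2

Answer: 2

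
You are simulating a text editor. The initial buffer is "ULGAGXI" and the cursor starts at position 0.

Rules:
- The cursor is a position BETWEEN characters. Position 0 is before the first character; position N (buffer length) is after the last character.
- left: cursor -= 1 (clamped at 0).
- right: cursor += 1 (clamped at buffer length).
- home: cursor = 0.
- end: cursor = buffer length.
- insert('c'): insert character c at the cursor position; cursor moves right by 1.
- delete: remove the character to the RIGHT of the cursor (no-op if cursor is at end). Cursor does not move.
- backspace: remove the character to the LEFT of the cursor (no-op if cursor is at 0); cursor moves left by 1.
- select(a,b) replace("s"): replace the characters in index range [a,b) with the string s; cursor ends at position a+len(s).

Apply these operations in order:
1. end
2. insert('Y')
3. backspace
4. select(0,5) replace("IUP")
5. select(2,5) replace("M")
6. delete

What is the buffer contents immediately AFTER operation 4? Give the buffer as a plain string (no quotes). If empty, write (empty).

After op 1 (end): buf='ULGAGXI' cursor=7
After op 2 (insert('Y')): buf='ULGAGXIY' cursor=8
After op 3 (backspace): buf='ULGAGXI' cursor=7
After op 4 (select(0,5) replace("IUP")): buf='IUPXI' cursor=3

Answer: IUPXI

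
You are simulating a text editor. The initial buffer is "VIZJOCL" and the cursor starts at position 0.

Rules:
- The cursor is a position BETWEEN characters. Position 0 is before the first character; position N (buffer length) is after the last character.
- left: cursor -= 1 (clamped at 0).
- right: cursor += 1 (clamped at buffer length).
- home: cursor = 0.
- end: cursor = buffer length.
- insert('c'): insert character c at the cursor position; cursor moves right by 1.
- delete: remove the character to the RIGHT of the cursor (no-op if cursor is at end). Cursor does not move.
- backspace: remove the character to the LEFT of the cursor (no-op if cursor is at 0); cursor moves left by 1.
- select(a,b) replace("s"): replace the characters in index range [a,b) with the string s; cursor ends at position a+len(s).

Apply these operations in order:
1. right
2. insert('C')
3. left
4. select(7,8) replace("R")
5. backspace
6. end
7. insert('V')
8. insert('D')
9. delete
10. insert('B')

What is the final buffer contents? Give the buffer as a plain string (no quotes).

Answer: VCIZJOCVDB

Derivation:
After op 1 (right): buf='VIZJOCL' cursor=1
After op 2 (insert('C')): buf='VCIZJOCL' cursor=2
After op 3 (left): buf='VCIZJOCL' cursor=1
After op 4 (select(7,8) replace("R")): buf='VCIZJOCR' cursor=8
After op 5 (backspace): buf='VCIZJOC' cursor=7
After op 6 (end): buf='VCIZJOC' cursor=7
After op 7 (insert('V')): buf='VCIZJOCV' cursor=8
After op 8 (insert('D')): buf='VCIZJOCVD' cursor=9
After op 9 (delete): buf='VCIZJOCVD' cursor=9
After op 10 (insert('B')): buf='VCIZJOCVDB' cursor=10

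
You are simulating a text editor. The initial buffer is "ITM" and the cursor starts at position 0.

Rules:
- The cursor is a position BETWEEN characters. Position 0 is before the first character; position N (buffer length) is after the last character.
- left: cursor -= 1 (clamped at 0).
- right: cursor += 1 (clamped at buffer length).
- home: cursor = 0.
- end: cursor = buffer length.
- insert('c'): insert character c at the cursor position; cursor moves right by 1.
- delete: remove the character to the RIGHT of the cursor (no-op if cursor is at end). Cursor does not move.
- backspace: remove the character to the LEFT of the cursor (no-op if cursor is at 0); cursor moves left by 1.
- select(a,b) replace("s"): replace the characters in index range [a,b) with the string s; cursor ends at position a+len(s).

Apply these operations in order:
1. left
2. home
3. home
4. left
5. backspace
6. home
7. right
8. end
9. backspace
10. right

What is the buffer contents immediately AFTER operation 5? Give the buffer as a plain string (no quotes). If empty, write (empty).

After op 1 (left): buf='ITM' cursor=0
After op 2 (home): buf='ITM' cursor=0
After op 3 (home): buf='ITM' cursor=0
After op 4 (left): buf='ITM' cursor=0
After op 5 (backspace): buf='ITM' cursor=0

Answer: ITM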